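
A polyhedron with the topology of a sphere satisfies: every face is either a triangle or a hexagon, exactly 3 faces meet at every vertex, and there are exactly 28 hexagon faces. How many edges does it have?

90

Let x be the number of triangles; then F = 28 + x.
Edge–face incidences: 2E = 6·28 + 3·x = 168 + 3x.
Every vertex has degree 3, so 3V = 2E.
Euler: V − E + F = 2 ⇒ (2E)/3 − E + (28 + x) = 2.
Multiply by 6: 2·(2E) − 3·(2E) + 6·(28 + x) = 12, i.e. 168 + 6x − (168 + 3x) = 12.
Collecting terms: 3x = 12, so x = 4.
Then 2E = 168 + 3·4 = 180, so E = 90, V = 2E/3 = 60, F = 28 + 4 = 32.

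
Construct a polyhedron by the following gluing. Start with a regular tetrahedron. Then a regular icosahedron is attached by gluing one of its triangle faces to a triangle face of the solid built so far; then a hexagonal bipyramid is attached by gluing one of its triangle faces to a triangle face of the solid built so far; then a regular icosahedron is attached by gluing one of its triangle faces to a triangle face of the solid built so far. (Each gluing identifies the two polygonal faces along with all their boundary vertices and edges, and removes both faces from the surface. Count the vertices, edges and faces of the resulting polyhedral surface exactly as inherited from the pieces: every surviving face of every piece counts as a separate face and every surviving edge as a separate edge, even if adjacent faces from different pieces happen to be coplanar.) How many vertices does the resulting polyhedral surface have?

27

A regular tetrahedron: V=4, E=6, F=4.
Attach a regular icosahedron (V=12, E=30, F=20) along a 3-gon: merge 3 vertices and 3 edges, delete both glued faces → V=13, E=33, F=22.
Attach a hexagonal bipyramid (V=8, E=18, F=12) along a 3-gon: merge 3 vertices and 3 edges, delete both glued faces → V=18, E=48, F=32.
Attach a regular icosahedron (V=12, E=30, F=20) along a 3-gon: merge 3 vertices and 3 edges, delete both glued faces → V=27, E=75, F=50.
Check: V − E + F = 27 − 75 + 50 = 2.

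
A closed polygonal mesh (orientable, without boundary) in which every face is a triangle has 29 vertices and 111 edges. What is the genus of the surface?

5

Every face is a triangle and each edge borders two faces, so 3F = 2·111, giving F = 74.
χ = V − E + F = 29 − 111 + 74 = -8.
For a closed orientable surface χ = 2 − 2g, so g = (2 − (-8))/2 = 5.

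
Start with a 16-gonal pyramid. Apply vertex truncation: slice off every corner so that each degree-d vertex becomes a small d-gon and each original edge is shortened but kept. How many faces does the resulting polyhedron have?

34

The base solid has V = 17, E = 32, F = 17.
Truncation replaces each original edge-end by a new vertex, so V′ = 2E = 64.
Each original edge survives, and each old vertex of degree d contributes d new edges; summing degrees gives Σd = 2E, so E′ = E + 2E = 3E = 96.
Each original face survives and each original vertex becomes one new face: F′ = F + V = 34.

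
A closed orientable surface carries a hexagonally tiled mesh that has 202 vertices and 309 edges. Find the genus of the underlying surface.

3

Every face is a hexagon and each edge borders two faces, so 6F = 2·309, giving F = 103.
χ = V − E + F = 202 − 309 + 103 = -4.
For a closed orientable surface χ = 2 − 2g, so g = (2 − (-4))/2 = 3.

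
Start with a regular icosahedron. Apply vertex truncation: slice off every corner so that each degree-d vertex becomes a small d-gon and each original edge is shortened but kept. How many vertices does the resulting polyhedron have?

The base solid has V = 12, E = 30, F = 20.
Truncation replaces each original edge-end by a new vertex, so V′ = 2E = 60.
Each original edge survives, and each old vertex of degree d contributes d new edges; summing degrees gives Σd = 2E, so E′ = E + 2E = 3E = 90.
Each original face survives and each original vertex becomes one new face: F′ = F + V = 32.

60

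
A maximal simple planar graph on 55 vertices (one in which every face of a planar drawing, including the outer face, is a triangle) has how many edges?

In a plane triangulation 3F = 2E and V − E + F = 2, so E = 3V − 6 = 3·55 − 6 = 159.

159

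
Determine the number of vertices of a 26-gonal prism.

A prism on an n-gon has two n-gon bases and n rectangular sides: V = 2·26 = 52, E = 3·26 = 78, F = 26 + 2 = 28.

52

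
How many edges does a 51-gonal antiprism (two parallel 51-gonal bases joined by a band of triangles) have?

An antiprism on an n-gon has two n-gon caps and 2n triangles: V = 2·51 = 102, E = 4·51 = 204, F = 2·51 + 2 = 104.

204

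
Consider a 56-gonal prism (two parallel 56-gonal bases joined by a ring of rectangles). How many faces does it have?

58

A prism on an n-gon has two n-gon bases and n rectangular sides: V = 2·56 = 112, E = 3·56 = 168, F = 56 + 2 = 58.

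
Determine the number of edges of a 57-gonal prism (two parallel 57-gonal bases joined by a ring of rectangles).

A prism on an n-gon has two n-gon bases and n rectangular sides: V = 2·57 = 114, E = 3·57 = 171, F = 57 + 2 = 59.

171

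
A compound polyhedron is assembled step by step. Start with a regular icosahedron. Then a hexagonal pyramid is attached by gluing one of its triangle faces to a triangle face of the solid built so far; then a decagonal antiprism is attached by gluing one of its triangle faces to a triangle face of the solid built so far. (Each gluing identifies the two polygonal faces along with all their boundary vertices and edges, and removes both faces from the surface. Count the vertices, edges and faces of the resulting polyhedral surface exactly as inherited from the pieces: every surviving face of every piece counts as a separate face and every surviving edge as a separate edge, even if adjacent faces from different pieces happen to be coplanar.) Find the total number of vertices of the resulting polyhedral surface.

A regular icosahedron: V=12, E=30, F=20.
Attach a hexagonal pyramid (V=7, E=12, F=7) along a 3-gon: merge 3 vertices and 3 edges, delete both glued faces → V=16, E=39, F=25.
Attach a decagonal antiprism (V=20, E=40, F=22) along a 3-gon: merge 3 vertices and 3 edges, delete both glued faces → V=33, E=76, F=45.
Check: V − E + F = 33 − 76 + 45 = 2.

33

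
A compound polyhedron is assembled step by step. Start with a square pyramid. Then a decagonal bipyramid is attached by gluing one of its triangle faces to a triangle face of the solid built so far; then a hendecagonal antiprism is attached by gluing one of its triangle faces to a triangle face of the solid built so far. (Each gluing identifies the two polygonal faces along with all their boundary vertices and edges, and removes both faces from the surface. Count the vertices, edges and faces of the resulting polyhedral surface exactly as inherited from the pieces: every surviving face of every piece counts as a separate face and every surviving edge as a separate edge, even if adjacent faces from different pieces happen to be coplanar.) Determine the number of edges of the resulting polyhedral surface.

76

A square pyramid: V=5, E=8, F=5.
Attach a decagonal bipyramid (V=12, E=30, F=20) along a 3-gon: merge 3 vertices and 3 edges, delete both glued faces → V=14, E=35, F=23.
Attach a hendecagonal antiprism (V=22, E=44, F=24) along a 3-gon: merge 3 vertices and 3 edges, delete both glued faces → V=33, E=76, F=45.
Check: V − E + F = 33 − 76 + 45 = 2.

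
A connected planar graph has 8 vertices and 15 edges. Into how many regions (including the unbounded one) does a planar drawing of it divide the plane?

9

Euler's formula for a connected plane graph: V − E + F = 2, so F = 2 − 8 + 15 = 9.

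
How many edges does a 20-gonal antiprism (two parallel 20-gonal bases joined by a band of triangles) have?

80

An antiprism on an n-gon has two n-gon caps and 2n triangles: V = 2·20 = 40, E = 4·20 = 80, F = 2·20 + 2 = 42.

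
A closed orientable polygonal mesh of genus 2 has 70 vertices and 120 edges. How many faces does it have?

48

For a closed orientable surface of genus 2, χ = 2 − 2·2 = -2.
F = -2 − V + E = -2 − 70 + 120 = 48.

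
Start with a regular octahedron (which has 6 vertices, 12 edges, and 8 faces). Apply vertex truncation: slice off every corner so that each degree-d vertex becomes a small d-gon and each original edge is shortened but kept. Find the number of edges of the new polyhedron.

Truncation replaces each original edge-end by a new vertex, so V′ = 2E = 24.
Each original edge survives, and each old vertex of degree d contributes d new edges; summing degrees gives Σd = 2E, so E′ = E + 2E = 3E = 36.
Each original face survives and each original vertex becomes one new face: F′ = F + V = 14.

36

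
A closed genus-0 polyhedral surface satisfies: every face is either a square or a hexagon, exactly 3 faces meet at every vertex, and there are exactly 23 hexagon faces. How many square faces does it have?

6

Let x be the number of squares; then F = 23 + x.
Edge–face incidences: 2E = 6·23 + 4·x = 138 + 4x.
Every vertex has degree 3, so 3V = 2E.
Euler: V − E + F = 2 ⇒ (2E)/3 − E + (23 + x) = 2.
Multiply by 6: 2·(2E) − 3·(2E) + 6·(23 + x) = 12, i.e. 138 + 6x − (138 + 4x) = 12.
Collecting terms: 2x = 12, so x = 6.
Then 2E = 138 + 4·6 = 162, so E = 81, V = 2E/3 = 54, F = 23 + 6 = 29.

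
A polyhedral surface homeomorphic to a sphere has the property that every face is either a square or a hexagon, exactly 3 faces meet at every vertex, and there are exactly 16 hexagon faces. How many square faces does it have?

Let x be the number of squares; then F = 16 + x.
Edge–face incidences: 2E = 6·16 + 4·x = 96 + 4x.
Every vertex has degree 3, so 3V = 2E.
Euler: V − E + F = 2 ⇒ (2E)/3 − E + (16 + x) = 2.
Multiply by 6: 2·(2E) − 3·(2E) + 6·(16 + x) = 12, i.e. 96 + 6x − (96 + 4x) = 12.
Collecting terms: 2x = 12, so x = 6.
Then 2E = 96 + 4·6 = 120, so E = 60, V = 2E/3 = 40, F = 16 + 6 = 22.

6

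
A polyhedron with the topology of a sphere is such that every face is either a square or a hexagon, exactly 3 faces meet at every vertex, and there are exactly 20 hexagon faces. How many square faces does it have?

6

Let x be the number of squares; then F = 20 + x.
Edge–face incidences: 2E = 6·20 + 4·x = 120 + 4x.
Every vertex has degree 3, so 3V = 2E.
Euler: V − E + F = 2 ⇒ (2E)/3 − E + (20 + x) = 2.
Multiply by 6: 2·(2E) − 3·(2E) + 6·(20 + x) = 12, i.e. 120 + 6x − (120 + 4x) = 12.
Collecting terms: 2x = 12, so x = 6.
Then 2E = 120 + 4·6 = 144, so E = 72, V = 2E/3 = 48, F = 20 + 6 = 26.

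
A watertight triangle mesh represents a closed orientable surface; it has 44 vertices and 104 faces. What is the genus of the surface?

Every face is a triangle, so 2E = 3·104 = 312, giving E = 156.
χ = V − E + F = 44 − 156 + 104 = -8.
For a closed orientable surface χ = 2 − 2g, so g = (2 − (-8))/2 = 5.

5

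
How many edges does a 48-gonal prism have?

144

A prism on an n-gon has two n-gon bases and n rectangular sides: V = 2·48 = 96, E = 3·48 = 144, F = 48 + 2 = 50.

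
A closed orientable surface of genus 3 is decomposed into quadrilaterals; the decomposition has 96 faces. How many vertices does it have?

92

χ = 2 − 2·3 = -4, and every face is a square so 4F = 2E.
E = 4·96/2 = 192. Then V = -4 + E − F = -4 + 192 − 96 = 92.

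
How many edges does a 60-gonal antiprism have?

An antiprism on an n-gon has two n-gon caps and 2n triangles: V = 2·60 = 120, E = 4·60 = 240, F = 2·60 + 2 = 122.

240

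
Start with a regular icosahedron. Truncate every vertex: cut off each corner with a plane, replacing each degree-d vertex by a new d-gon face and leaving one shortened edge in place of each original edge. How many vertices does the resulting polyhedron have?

The base solid has V = 12, E = 30, F = 20.
Truncation replaces each original edge-end by a new vertex, so V′ = 2E = 60.
Each original edge survives, and each old vertex of degree d contributes d new edges; summing degrees gives Σd = 2E, so E′ = E + 2E = 3E = 90.
Each original face survives and each original vertex becomes one new face: F′ = F + V = 32.

60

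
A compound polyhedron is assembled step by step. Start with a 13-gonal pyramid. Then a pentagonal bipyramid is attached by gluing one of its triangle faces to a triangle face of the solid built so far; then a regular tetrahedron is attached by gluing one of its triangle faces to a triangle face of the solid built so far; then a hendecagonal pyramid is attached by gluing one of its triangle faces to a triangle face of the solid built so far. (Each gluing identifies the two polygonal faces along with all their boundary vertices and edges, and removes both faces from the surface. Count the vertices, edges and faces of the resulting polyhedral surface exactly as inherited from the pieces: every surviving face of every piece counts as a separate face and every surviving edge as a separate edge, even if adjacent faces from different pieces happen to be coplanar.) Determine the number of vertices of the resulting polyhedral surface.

A 13-gonal pyramid: V=14, E=26, F=14.
Attach a pentagonal bipyramid (V=7, E=15, F=10) along a 3-gon: merge 3 vertices and 3 edges, delete both glued faces → V=18, E=38, F=22.
Attach a regular tetrahedron (V=4, E=6, F=4) along a 3-gon: merge 3 vertices and 3 edges, delete both glued faces → V=19, E=41, F=24.
Attach a hendecagonal pyramid (V=12, E=22, F=12) along a 3-gon: merge 3 vertices and 3 edges, delete both glued faces → V=28, E=60, F=34.
Check: V − E + F = 28 − 60 + 34 = 2.

28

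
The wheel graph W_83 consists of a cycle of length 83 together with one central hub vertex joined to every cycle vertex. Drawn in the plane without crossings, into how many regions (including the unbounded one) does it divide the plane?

84

W_83 has V = 83 + 1 = 84 vertices and E = 2·83 = 166 edges.
By Euler's formula F = 2 − V + E = 2 − 84 + 166 = 84.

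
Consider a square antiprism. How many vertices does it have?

An antiprism on an n-gon has two n-gon caps and 2n triangles: V = 2·4 = 8, E = 4·4 = 16, F = 2·4 + 2 = 10.

8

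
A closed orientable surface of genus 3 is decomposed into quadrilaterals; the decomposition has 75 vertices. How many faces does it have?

79

χ = 2 − 2·3 = -4, and every face is a square so 4F = 2E.
V − E + F = -4 with E = 4F/2 gives 75 − (4/2 − 1)·F = -4, so F = 79 and E = 158.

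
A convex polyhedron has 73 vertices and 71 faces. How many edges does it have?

Here V − E + F = 2.
E = V + F − (2) = 73 + 71 − (2) = 142.

142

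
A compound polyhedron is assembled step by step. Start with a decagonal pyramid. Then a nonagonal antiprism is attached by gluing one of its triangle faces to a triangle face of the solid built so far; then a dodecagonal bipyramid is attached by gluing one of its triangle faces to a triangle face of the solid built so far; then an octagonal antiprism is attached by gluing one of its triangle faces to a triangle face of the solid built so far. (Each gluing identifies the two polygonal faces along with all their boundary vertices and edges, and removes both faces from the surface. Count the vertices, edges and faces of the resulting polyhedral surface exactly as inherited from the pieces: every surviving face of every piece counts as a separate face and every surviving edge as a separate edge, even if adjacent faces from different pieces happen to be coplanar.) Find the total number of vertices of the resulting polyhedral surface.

A decagonal pyramid: V=11, E=20, F=11.
Attach a nonagonal antiprism (V=18, E=36, F=20) along a 3-gon: merge 3 vertices and 3 edges, delete both glued faces → V=26, E=53, F=29.
Attach a dodecagonal bipyramid (V=14, E=36, F=24) along a 3-gon: merge 3 vertices and 3 edges, delete both glued faces → V=37, E=86, F=51.
Attach an octagonal antiprism (V=16, E=32, F=18) along a 3-gon: merge 3 vertices and 3 edges, delete both glued faces → V=50, E=115, F=67.
Check: V − E + F = 50 − 115 + 67 = 2.

50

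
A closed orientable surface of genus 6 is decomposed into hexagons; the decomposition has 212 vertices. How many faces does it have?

111

χ = 2 − 2·6 = -10, and every face is a hexagon so 6F = 2E.
V − E + F = -10 with E = 6F/2 gives 212 − (6/2 − 1)·F = -10, so F = 111 and E = 333.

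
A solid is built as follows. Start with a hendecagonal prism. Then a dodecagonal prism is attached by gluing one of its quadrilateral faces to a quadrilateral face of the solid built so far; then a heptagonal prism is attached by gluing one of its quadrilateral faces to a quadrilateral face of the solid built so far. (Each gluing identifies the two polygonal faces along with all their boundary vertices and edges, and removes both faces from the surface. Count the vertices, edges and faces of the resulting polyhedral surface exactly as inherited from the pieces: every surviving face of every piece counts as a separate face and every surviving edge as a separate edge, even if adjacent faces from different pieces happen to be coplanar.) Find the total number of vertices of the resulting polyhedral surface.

52

A hendecagonal prism: V=22, E=33, F=13.
Attach a dodecagonal prism (V=24, E=36, F=14) along a 4-gon: merge 4 vertices and 4 edges, delete both glued faces → V=42, E=65, F=25.
Attach a heptagonal prism (V=14, E=21, F=9) along a 4-gon: merge 4 vertices and 4 edges, delete both glued faces → V=52, E=82, F=32.
Check: V − E + F = 52 − 82 + 32 = 2.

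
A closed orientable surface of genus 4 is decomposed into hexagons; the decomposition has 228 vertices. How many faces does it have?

χ = 2 − 2·4 = -6, and every face is a hexagon so 6F = 2E.
V − E + F = -6 with E = 6F/2 gives 228 − (6/2 − 1)·F = -6, so F = 117 and E = 351.

117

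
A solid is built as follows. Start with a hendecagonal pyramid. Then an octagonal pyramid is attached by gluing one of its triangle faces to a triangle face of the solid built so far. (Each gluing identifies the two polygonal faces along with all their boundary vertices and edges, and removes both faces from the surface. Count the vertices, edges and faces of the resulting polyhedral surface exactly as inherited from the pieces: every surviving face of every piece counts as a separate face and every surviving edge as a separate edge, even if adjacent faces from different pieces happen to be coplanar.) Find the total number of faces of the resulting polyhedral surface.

19

A hendecagonal pyramid: V=12, E=22, F=12.
Attach an octagonal pyramid (V=9, E=16, F=9) along a 3-gon: merge 3 vertices and 3 edges, delete both glued faces → V=18, E=35, F=19.
Check: V − E + F = 18 − 35 + 19 = 2.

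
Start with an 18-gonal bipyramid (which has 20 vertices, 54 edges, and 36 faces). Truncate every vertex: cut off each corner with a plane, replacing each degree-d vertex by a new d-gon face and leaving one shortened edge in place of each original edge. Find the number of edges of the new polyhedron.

Truncation replaces each original edge-end by a new vertex, so V′ = 2E = 108.
Each original edge survives, and each old vertex of degree d contributes d new edges; summing degrees gives Σd = 2E, so E′ = E + 2E = 3E = 162.
Each original face survives and each original vertex becomes one new face: F′ = F + V = 56.

162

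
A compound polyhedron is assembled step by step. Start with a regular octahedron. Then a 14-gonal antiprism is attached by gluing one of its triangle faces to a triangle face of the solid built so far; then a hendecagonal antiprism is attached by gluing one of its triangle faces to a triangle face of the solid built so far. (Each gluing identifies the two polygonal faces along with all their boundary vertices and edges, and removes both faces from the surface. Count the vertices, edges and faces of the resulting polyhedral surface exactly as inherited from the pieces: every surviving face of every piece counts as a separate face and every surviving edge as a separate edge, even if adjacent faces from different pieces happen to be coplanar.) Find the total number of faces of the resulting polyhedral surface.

58

A regular octahedron: V=6, E=12, F=8.
Attach a 14-gonal antiprism (V=28, E=56, F=30) along a 3-gon: merge 3 vertices and 3 edges, delete both glued faces → V=31, E=65, F=36.
Attach a hendecagonal antiprism (V=22, E=44, F=24) along a 3-gon: merge 3 vertices and 3 edges, delete both glued faces → V=50, E=106, F=58.
Check: V − E + F = 50 − 106 + 58 = 2.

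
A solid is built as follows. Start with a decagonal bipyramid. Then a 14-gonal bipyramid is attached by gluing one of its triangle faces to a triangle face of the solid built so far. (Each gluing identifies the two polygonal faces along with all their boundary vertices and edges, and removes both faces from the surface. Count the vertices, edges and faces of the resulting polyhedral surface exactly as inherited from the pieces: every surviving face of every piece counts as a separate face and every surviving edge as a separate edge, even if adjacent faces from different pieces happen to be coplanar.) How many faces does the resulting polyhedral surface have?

46

A decagonal bipyramid: V=12, E=30, F=20.
Attach a 14-gonal bipyramid (V=16, E=42, F=28) along a 3-gon: merge 3 vertices and 3 edges, delete both glued faces → V=25, E=69, F=46.
Check: V − E + F = 25 − 69 + 46 = 2.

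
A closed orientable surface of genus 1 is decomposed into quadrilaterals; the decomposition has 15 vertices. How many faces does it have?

15

χ = 2 − 2·1 = 0, and every face is a square so 4F = 2E.
V − E + F = 0 with E = 4F/2 gives 15 − (4/2 − 1)·F = 0, so F = 15 and E = 30.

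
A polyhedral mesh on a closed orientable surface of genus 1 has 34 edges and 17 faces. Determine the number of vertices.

17

For a closed orientable surface of genus 1, χ = 2 − 2·1 = 0.
V = 0 + E − F = 0 + 34 − 17 = 17.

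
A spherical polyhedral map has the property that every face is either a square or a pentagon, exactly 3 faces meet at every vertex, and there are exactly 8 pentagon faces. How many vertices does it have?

Let x be the number of squares; then F = 8 + x.
Edge–face incidences: 2E = 5·8 + 4·x = 40 + 4x.
Every vertex has degree 3, so 3V = 2E.
Euler: V − E + F = 2 ⇒ (2E)/3 − E + (8 + x) = 2.
Multiply by 6: 2·(2E) − 3·(2E) + 6·(8 + x) = 12, i.e. 48 + 6x − (40 + 4x) = 12.
Collecting terms: 2x + 8 = 12, so 2x = 4, so x = 2.
Then 2E = 40 + 4·2 = 48, so E = 24, V = 2E/3 = 16, F = 8 + 2 = 10.

16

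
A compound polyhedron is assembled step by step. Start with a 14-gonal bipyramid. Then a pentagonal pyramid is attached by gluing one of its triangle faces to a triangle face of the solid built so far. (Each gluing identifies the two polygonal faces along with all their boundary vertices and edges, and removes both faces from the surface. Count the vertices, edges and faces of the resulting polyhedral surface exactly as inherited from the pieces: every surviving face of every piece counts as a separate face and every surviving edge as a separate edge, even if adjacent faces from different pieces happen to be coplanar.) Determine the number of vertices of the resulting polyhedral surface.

A 14-gonal bipyramid: V=16, E=42, F=28.
Attach a pentagonal pyramid (V=6, E=10, F=6) along a 3-gon: merge 3 vertices and 3 edges, delete both glued faces → V=19, E=49, F=32.
Check: V − E + F = 19 − 49 + 32 = 2.

19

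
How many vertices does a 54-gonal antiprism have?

108

An antiprism on an n-gon has two n-gon caps and 2n triangles: V = 2·54 = 108, E = 4·54 = 216, F = 2·54 + 2 = 110.
Check: V − E + F = 108 − 216 + 110 = 2.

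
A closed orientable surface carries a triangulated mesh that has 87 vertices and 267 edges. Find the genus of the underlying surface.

Every face is a triangle and each edge borders two faces, so 3F = 2·267, giving F = 178.
χ = V − E + F = 87 − 267 + 178 = -2.
For a closed orientable surface χ = 2 − 2g, so g = (2 − (-2))/2 = 2.

2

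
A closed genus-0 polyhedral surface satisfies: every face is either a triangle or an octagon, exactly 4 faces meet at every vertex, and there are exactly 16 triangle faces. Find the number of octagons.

2

Let x be the number of octagons; then F = 16 + x.
Edge–face incidences: 2E = 3·16 + 8·x = 48 + 8x.
Every vertex has degree 4, so 4V = 2E.
Euler: V − E + F = 2 ⇒ (2E)/4 − E + (16 + x) = 2.
Multiply by 8: 2·(2E) − 4·(2E) + 8·(16 + x) = 16, i.e. 128 + 8x − 2·(48 + 8x) = 16.
Collecting terms: −8x + 32 = 16, so −8x = −16, so x = 2.
Then 2E = 48 + 8·2 = 64, so E = 32, V = 2E/4 = 16, F = 16 + 2 = 18.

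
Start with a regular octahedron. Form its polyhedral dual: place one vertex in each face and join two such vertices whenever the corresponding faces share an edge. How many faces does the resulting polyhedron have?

The base solid has V = 6, E = 12, F = 8.
The dual swaps V and F and preserves E: V′ = F = 8, E′ = E = 12, F′ = V = 6.

6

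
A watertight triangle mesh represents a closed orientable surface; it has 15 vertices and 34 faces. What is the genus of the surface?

2

Every face is a triangle, so 2E = 3·34 = 102, giving E = 51.
χ = V − E + F = 15 − 51 + 34 = -2.
For a closed orientable surface χ = 2 − 2g, so g = (2 − (-2))/2 = 2.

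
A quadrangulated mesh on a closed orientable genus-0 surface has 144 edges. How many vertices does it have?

74

χ = 2 − 2·0 = 2, and every face is a square so 4F = 2E.
F = 2E/4 = 72. Then V = 2 + E − F = 2 + 144 − 72 = 74.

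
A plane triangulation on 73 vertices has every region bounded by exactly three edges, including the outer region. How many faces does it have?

In a plane triangulation 3F = 2E and V − E + F = 2, so F = 2V − 4 = 2·73 − 4 = 142.

142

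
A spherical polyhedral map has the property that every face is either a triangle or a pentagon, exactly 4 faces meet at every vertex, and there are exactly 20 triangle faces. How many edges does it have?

60

Let x be the number of pentagons; then F = 20 + x.
Edge–face incidences: 2E = 3·20 + 5·x = 60 + 5x.
Every vertex has degree 4, so 4V = 2E.
Euler: V − E + F = 2 ⇒ (2E)/4 − E + (20 + x) = 2.
Multiply by 8: 2·(2E) − 4·(2E) + 8·(20 + x) = 16, i.e. 160 + 8x − 2·(60 + 5x) = 16.
Collecting terms: −2x + 40 = 16, so −2x = −24, so x = 12.
Then 2E = 60 + 5·12 = 120, so E = 60, V = 2E/4 = 30, F = 20 + 12 = 32.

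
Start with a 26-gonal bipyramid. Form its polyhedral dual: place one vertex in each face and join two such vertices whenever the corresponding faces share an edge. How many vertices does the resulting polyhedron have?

52

The base solid has V = 28, E = 78, F = 52.
The dual swaps V and F and preserves E: V′ = F = 52, E′ = E = 78, F′ = V = 28.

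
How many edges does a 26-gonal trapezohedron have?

The n-trapezohedron (dual of the n-antiprism) has V = 2·26 + 2 = 54, E = 4·26 = 104, F = 2·26 = 52.

104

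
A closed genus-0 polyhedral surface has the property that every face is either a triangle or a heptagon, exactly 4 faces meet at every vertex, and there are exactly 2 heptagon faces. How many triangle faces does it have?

14

Let x be the number of triangles; then F = 2 + x.
Edge–face incidences: 2E = 7·2 + 3·x = 14 + 3x.
Every vertex has degree 4, so 4V = 2E.
Euler: V − E + F = 2 ⇒ (2E)/4 − E + (2 + x) = 2.
Multiply by 8: 2·(2E) − 4·(2E) + 8·(2 + x) = 16, i.e. 16 + 8x − 2·(14 + 3x) = 16.
Collecting terms: 2x − 12 = 16, so 2x = 28, so x = 14.
Then 2E = 14 + 3·14 = 56, so E = 28, V = 2E/4 = 14, F = 2 + 14 = 16.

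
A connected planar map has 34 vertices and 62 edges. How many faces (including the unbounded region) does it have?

30

Euler's formula for a connected plane graph: V − E + F = 2, so F = 2 − 34 + 62 = 30.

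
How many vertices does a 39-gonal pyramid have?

A pyramid on an n-gon base has one n-gon and n triangles: V = 39 + 1 = 40, E = 2·39 = 78, F = 39 + 1 = 40.

40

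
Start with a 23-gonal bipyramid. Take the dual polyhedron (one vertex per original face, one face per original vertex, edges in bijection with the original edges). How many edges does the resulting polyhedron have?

69

The base solid has V = 25, E = 69, F = 46.
The dual swaps V and F and preserves E: V′ = F = 46, E′ = E = 69, F′ = V = 25.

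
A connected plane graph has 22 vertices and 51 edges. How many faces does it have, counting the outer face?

Euler's formula for a connected plane graph: V − E + F = 2, so F = 2 − 22 + 51 = 31.

31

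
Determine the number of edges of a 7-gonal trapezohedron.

28

The n-trapezohedron (dual of the n-antiprism) has V = 2·7 + 2 = 16, E = 4·7 = 28, F = 2·7 = 14.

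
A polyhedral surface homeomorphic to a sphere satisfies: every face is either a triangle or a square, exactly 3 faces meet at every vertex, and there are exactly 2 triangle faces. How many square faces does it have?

Let x be the number of squares; then F = 2 + x.
Edge–face incidences: 2E = 3·2 + 4·x = 6 + 4x.
Every vertex has degree 3, so 3V = 2E.
Euler: V − E + F = 2 ⇒ (2E)/3 − E + (2 + x) = 2.
Multiply by 6: 2·(2E) − 3·(2E) + 6·(2 + x) = 12, i.e. 12 + 6x − (6 + 4x) = 12.
Collecting terms: 2x + 6 = 12, so 2x = 6, so x = 3.
Then 2E = 6 + 4·3 = 18, so E = 9, V = 2E/3 = 6, F = 2 + 3 = 5.

3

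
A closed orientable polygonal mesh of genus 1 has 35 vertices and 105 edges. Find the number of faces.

70

For a closed orientable surface of genus 1, χ = 2 − 2·1 = 0.
F = 0 − V + E = 0 − 35 + 105 = 70.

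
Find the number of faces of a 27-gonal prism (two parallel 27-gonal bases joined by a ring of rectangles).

29

A prism on an n-gon has two n-gon bases and n rectangular sides: V = 2·27 = 54, E = 3·27 = 81, F = 27 + 2 = 29.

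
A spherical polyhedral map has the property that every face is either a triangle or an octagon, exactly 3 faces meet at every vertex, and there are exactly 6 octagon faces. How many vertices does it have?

Let x be the number of triangles; then F = 6 + x.
Edge–face incidences: 2E = 8·6 + 3·x = 48 + 3x.
Every vertex has degree 3, so 3V = 2E.
Euler: V − E + F = 2 ⇒ (2E)/3 − E + (6 + x) = 2.
Multiply by 6: 2·(2E) − 3·(2E) + 6·(6 + x) = 12, i.e. 36 + 6x − (48 + 3x) = 12.
Collecting terms: 3x − 12 = 12, so 3x = 24, so x = 8.
Then 2E = 48 + 3·8 = 72, so E = 36, V = 2E/3 = 24, F = 6 + 8 = 14.

24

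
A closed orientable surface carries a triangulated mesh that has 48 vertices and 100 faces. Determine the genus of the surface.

Every face is a triangle, so 2E = 3·100 = 300, giving E = 150.
χ = V − E + F = 48 − 150 + 100 = -2.
For a closed orientable surface χ = 2 − 2g, so g = (2 − (-2))/2 = 2.

2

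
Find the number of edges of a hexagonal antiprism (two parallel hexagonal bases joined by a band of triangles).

An antiprism on an n-gon has two n-gon caps and 2n triangles: V = 2·6 = 12, E = 4·6 = 24, F = 2·6 + 2 = 14.
Check: V − E + F = 12 − 24 + 14 = 2.

24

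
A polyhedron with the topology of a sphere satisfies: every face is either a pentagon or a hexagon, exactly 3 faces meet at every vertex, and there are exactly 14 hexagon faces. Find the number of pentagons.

12

Let x be the number of pentagons; then F = 14 + x.
Edge–face incidences: 2E = 6·14 + 5·x = 84 + 5x.
Every vertex has degree 3, so 3V = 2E.
Euler: V − E + F = 2 ⇒ (2E)/3 − E + (14 + x) = 2.
Multiply by 6: 2·(2E) − 3·(2E) + 6·(14 + x) = 12, i.e. 84 + 6x − (84 + 5x) = 12.
Collecting terms: x = 12.
Then 2E = 84 + 5·12 = 144, so E = 72, V = 2E/3 = 48, F = 14 + 12 = 26.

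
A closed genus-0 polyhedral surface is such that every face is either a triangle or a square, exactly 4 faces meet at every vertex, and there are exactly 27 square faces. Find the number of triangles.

8

Let x be the number of triangles; then F = 27 + x.
Edge–face incidences: 2E = 4·27 + 3·x = 108 + 3x.
Every vertex has degree 4, so 4V = 2E.
Euler: V − E + F = 2 ⇒ (2E)/4 − E + (27 + x) = 2.
Multiply by 8: 2·(2E) − 4·(2E) + 8·(27 + x) = 16, i.e. 216 + 8x − 2·(108 + 3x) = 16.
Collecting terms: 2x = 16, so x = 8.
Then 2E = 108 + 3·8 = 132, so E = 66, V = 2E/4 = 33, F = 27 + 8 = 35.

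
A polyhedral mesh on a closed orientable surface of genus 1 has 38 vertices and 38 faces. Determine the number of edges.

76

For a closed orientable surface of genus 1, χ = 2 − 2·1 = 0.
E = V + F − (0) = 38 + 38 − (0) = 76.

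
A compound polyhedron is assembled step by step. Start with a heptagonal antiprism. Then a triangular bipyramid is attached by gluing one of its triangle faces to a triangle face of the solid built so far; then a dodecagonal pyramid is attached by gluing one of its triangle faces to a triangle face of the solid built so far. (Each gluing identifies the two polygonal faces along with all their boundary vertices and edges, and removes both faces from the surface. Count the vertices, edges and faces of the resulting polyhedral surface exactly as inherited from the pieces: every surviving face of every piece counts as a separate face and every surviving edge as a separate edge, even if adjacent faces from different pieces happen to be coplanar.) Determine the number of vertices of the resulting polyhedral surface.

26

A heptagonal antiprism: V=14, E=28, F=16.
Attach a triangular bipyramid (V=5, E=9, F=6) along a 3-gon: merge 3 vertices and 3 edges, delete both glued faces → V=16, E=34, F=20.
Attach a dodecagonal pyramid (V=13, E=24, F=13) along a 3-gon: merge 3 vertices and 3 edges, delete both glued faces → V=26, E=55, F=31.
Check: V − E + F = 26 − 55 + 31 = 2.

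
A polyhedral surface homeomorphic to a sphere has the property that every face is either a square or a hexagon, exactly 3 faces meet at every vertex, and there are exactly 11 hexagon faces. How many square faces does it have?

Let x be the number of squares; then F = 11 + x.
Edge–face incidences: 2E = 6·11 + 4·x = 66 + 4x.
Every vertex has degree 3, so 3V = 2E.
Euler: V − E + F = 2 ⇒ (2E)/3 − E + (11 + x) = 2.
Multiply by 6: 2·(2E) − 3·(2E) + 6·(11 + x) = 12, i.e. 66 + 6x − (66 + 4x) = 12.
Collecting terms: 2x = 12, so x = 6.
Then 2E = 66 + 4·6 = 90, so E = 45, V = 2E/3 = 30, F = 11 + 6 = 17.

6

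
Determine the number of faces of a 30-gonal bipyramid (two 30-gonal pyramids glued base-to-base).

60

A bipyramid over an n-gon has 2n triangular faces and n + 2 vertices: V = 30 + 2 = 32, E = 3·30 = 90, F = 2·30 = 60.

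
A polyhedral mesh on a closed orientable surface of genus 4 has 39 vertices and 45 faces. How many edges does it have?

For a closed orientable surface of genus 4, χ = 2 − 2·4 = -6.
E = V + F − (-6) = 39 + 45 − (-6) = 90.

90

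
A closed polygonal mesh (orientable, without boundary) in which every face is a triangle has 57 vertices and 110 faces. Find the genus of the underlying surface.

0

Every face is a triangle, so 2E = 3·110 = 330, giving E = 165.
χ = V − E + F = 57 − 165 + 110 = 2.
For a closed orientable surface χ = 2 − 2g, so g = (2 − (2))/2 = 0.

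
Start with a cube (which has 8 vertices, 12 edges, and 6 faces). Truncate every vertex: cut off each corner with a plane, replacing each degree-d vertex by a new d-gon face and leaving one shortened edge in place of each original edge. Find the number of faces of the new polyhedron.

14

Truncation replaces each original edge-end by a new vertex, so V′ = 2E = 24.
Each original edge survives, and each old vertex of degree d contributes d new edges; summing degrees gives Σd = 2E, so E′ = E + 2E = 3E = 36.
Each original face survives and each original vertex becomes one new face: F′ = F + V = 14.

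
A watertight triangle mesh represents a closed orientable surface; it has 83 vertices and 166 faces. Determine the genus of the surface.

Every face is a triangle, so 2E = 3·166 = 498, giving E = 249.
χ = V − E + F = 83 − 249 + 166 = 0.
For a closed orientable surface χ = 2 − 2g, so g = (2 − (0))/2 = 1.

1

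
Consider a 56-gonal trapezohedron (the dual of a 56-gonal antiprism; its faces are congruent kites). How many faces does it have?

112

The n-trapezohedron (dual of the n-antiprism) has V = 2·56 + 2 = 114, E = 4·56 = 224, F = 2·56 = 112.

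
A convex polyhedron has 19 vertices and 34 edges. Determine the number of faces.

17

Here V − E + F = 2.
F = 2 − V + E = 2 − 19 + 34 = 17.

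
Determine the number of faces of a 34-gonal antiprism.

70

An antiprism on an n-gon has two n-gon caps and 2n triangles: V = 2·34 = 68, E = 4·34 = 136, F = 2·34 + 2 = 70.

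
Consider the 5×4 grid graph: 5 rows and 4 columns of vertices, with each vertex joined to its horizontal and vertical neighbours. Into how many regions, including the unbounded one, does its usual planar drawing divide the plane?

The grid has V = 5·4 = 20 vertices and E = 5·3 + 4·4 = 31 edges.
F = 2 − V + E = 2 − 20 + 31 = 13.

13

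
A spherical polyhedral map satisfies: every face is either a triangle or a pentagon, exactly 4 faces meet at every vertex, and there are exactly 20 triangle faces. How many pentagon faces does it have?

Let x be the number of pentagons; then F = 20 + x.
Edge–face incidences: 2E = 3·20 + 5·x = 60 + 5x.
Every vertex has degree 4, so 4V = 2E.
Euler: V − E + F = 2 ⇒ (2E)/4 − E + (20 + x) = 2.
Multiply by 8: 2·(2E) − 4·(2E) + 8·(20 + x) = 16, i.e. 160 + 8x − 2·(60 + 5x) = 16.
Collecting terms: −2x + 40 = 16, so −2x = −24, so x = 12.
Then 2E = 60 + 5·12 = 120, so E = 60, V = 2E/4 = 30, F = 20 + 12 = 32.

12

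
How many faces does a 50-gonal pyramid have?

A pyramid on an n-gon base has one n-gon and n triangles: V = 50 + 1 = 51, E = 2·50 = 100, F = 50 + 1 = 51.

51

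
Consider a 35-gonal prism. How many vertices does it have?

A prism on an n-gon has two n-gon bases and n rectangular sides: V = 2·35 = 70, E = 3·35 = 105, F = 35 + 2 = 37.

70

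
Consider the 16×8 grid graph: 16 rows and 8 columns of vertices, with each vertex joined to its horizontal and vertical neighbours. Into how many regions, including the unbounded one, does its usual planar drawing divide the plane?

106

The grid has V = 16·8 = 128 vertices and E = 16·7 + 8·15 = 232 edges.
F = 2 − V + E = 2 − 128 + 232 = 106.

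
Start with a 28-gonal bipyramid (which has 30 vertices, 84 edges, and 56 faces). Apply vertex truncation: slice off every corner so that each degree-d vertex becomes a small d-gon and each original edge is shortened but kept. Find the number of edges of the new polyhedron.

252

Truncation replaces each original edge-end by a new vertex, so V′ = 2E = 168.
Each original edge survives, and each old vertex of degree d contributes d new edges; summing degrees gives Σd = 2E, so E′ = E + 2E = 3E = 252.
Each original face survives and each original vertex becomes one new face: F′ = F + V = 86.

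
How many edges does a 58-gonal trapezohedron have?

The n-trapezohedron (dual of the n-antiprism) has V = 2·58 + 2 = 118, E = 4·58 = 232, F = 2·58 = 116.

232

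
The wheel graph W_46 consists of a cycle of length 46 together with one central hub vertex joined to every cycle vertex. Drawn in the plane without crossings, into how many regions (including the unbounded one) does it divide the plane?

47

W_46 has V = 46 + 1 = 47 vertices and E = 2·46 = 92 edges.
By Euler's formula F = 2 − V + E = 2 − 47 + 92 = 47.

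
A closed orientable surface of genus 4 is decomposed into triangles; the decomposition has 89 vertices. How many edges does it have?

χ = 2 − 2·4 = -6, and every face is a triangle so 3F = 2E.
V − E + F = -6 with E = 3F/2 gives 89 − (3/2 − 1)·F = -6, so F = 190 and E = 285.

285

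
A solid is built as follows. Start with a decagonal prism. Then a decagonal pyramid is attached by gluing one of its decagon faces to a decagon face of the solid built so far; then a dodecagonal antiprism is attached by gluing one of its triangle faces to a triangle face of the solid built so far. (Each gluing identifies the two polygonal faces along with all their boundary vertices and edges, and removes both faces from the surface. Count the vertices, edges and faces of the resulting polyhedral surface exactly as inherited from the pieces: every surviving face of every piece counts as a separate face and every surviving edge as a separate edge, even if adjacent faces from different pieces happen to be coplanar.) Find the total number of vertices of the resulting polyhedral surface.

42

A decagonal prism: V=20, E=30, F=12.
Attach a decagonal pyramid (V=11, E=20, F=11) along a 10-gon: merge 10 vertices and 10 edges, delete both glued faces → V=21, E=40, F=21.
Attach a dodecagonal antiprism (V=24, E=48, F=26) along a 3-gon: merge 3 vertices and 3 edges, delete both glued faces → V=42, E=85, F=45.
Check: V − E + F = 42 − 85 + 45 = 2.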